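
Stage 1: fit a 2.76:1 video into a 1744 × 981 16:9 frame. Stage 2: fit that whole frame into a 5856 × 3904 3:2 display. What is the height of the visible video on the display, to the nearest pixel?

2122 px

First fit — 2.76:1 into 1744×981 spans the width: 1744.00 × 631.88.
Second fit — the 16:9 canvas into 5856×3904 spans the width: 5856.00 × 3294.00 (×3.3578 from 1744×981).
The video scales with it: height 631.88 × 3.3578 ≈ 2121.74.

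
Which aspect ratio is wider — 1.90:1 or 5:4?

1.90:1

1.9 and 5:4 = 1.25; 1.9 > 1.25.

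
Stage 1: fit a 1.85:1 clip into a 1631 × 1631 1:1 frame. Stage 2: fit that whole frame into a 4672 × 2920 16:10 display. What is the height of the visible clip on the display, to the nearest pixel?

1.85:1 in 1631×1631: fills the width, so the clip is 1631.00 × 881.62.
1:1 in 4672×2920: fills the height, so the intermediate becomes 2920.00 × 2920.00 — a scale of ×1.7903.
The clip scales with it: height 881.62 × 1.7903 ≈ 1578.38.

1578 px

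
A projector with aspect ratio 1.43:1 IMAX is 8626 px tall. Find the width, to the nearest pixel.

12335 px

8626 × 1.430 = 12335.18.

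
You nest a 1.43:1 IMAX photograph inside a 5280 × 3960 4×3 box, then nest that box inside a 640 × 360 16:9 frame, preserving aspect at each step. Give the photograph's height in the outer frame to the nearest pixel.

First fit — 1.43:1 IMAX into 5280×3960 spans the width: 5280.00 × 3692.31.
4×3 in 640×360: fills the height, so the intermediate becomes 480.00 × 360.00 — a scale of ×0.0909.
The photograph scales with it: height 3692.31 × 0.0909 ≈ 335.66.

336 px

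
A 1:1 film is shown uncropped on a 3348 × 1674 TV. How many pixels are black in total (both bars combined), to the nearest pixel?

2802276 pixels

1:1 (1.000) < 2:1 (2.000), so the film fills the height.
The film is 1674 × 1/1 ≈ 1674.0000 px wide.
3348 − 1674.0000 = 1674.0000 px of bars.
Across the 1674-px span: 1674.0000 × 1674 ≈ 2802276 px.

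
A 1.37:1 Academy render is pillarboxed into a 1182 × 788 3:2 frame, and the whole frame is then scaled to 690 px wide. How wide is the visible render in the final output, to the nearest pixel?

In the 1182×788 frame the render fills the height: width = 788 × 1.370 ≈ 1079.56 px.
Resizing to 690 px wide multiplies everything by 0.5838: 1079.56 → 630.20 px.

630 px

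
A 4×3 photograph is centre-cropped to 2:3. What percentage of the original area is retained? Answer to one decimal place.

50.0%

The height stays; only width is cut (since 2:3 is narrower than 4×3).
Fraction kept = (0.667)/(1.333) ≈ 50.00%.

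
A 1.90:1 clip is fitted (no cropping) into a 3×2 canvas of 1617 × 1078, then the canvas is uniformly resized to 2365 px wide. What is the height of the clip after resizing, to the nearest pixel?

Fitted into 1617×1078, the clip spans the width; its height is 1617 / 1.900 ≈ 851.05 px.
The frame scales by 2365/1617 = 1.4626; 851.05 × 1.4626 ≈ 1244.74 px.

1245 px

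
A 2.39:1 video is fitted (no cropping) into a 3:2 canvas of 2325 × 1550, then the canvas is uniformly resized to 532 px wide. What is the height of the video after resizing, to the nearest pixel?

At 2325×1550 the video is width-limited, so height = 2325 / 2.390 ≈ 972.80 px.
Resizing to 532 px wide multiplies everything by 0.2288: 972.80 → 222.59 px.

223 px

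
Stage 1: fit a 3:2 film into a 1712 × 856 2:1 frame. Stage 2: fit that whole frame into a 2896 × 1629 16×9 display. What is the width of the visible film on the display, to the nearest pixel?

First fit — 3:2 into 1712×856 spans the height: 1284.00 × 856.00.
2:1 in 2896×1629: fills the width, so the intermediate becomes 2896.00 × 1448.00 — a scale of ×1.6916.
So the film's width is 1284.00 × 1.6916 ≈ 2172.00.

2172 px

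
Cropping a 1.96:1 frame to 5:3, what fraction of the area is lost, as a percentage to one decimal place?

15.0%

5:3 is narrower than 1.96:1, so the crop keeps the full height and trims the width.
Fraction kept = (1.667)/(1.960) ≈ 85.03%, so 14.97% is lost.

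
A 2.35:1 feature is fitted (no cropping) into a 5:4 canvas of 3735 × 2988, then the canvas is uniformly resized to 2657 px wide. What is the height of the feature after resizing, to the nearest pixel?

1131 px

In the 3735×2988 frame the feature fills the width: height = 3735 / 2.350 ≈ 1589.36 px.
The frame scales by 2657/3735 = 0.7114; 1589.36 × 0.7114 ≈ 1130.64 px.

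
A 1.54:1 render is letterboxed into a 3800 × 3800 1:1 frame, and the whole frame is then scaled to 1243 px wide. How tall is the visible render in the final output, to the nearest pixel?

807 px

Fitted into 3800×3800, the render spans the width; its height is 3800 / 1.540 ≈ 2467.53 px.
Scaling 3800 → 1243 is ×0.3271, so the height becomes 2467.53 × 0.3271 ≈ 807.14 px.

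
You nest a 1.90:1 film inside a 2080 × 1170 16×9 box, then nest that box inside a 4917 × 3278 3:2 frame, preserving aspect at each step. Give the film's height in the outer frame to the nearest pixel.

First fit — 1.90:1 into 2080×1170 spans the width: 2080.00 × 1094.74.
16×9 in 4917×3278: fills the width, so the intermediate becomes 4917.00 × 2765.81 — a scale of ×2.3639.
The film scales with it: height 1094.74 × 2.3639 ≈ 2587.89.

2588 px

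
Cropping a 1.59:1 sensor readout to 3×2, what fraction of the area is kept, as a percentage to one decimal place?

94.3%

Going from 1.59:1 to 3×2 means cutting width while keeping height.
Area ratio = (1.500)/(1.590) = 94.34% retained.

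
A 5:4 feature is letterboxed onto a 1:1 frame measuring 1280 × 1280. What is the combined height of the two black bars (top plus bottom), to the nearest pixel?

Since 1.250 > 1.000, the feature is width-limited.
The feature is 1280 × 4/5 ≈ 1024.00 px tall.
Leftover height: 1280 − 1024.00 = 256.00 px.

256 px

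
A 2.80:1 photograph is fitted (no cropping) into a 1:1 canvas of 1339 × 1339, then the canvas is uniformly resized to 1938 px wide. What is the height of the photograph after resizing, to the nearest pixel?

Fitted into 1339×1339, the photograph spans the width; its height is 1339 / 2.800 ≈ 478.21 px.
Resizing to 1938 px wide multiplies everything by 1.4473: 478.21 → 692.14 px.

692 px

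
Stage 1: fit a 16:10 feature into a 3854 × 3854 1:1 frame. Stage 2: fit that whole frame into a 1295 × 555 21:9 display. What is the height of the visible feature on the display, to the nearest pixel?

347 px

Inside the 3854×3854 canvas the feature is width-limited at 3854.00 × 2408.75.
The 1:1 canvas is height-limited in 1295×555, giving 555.00 × 555.00; scale factor 0.1440.
So the feature's height is 2408.75 × 0.1440 ≈ 346.88.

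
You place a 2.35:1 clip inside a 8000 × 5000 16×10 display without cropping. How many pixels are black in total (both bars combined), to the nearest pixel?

2.35:1 (2.350) > 16×10 (1.600), so the clip fills the width.
Content height = 8000 / 2.350 ≈ 3404.2553 px.
5000 − 3404.2553 = 1595.7447 px of bars.
That's 1595.7447 × 8000 ≈ 12765957 black pixels.

12765957 pixels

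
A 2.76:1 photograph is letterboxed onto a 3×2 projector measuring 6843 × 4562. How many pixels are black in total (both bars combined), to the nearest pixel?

14251589 pixels

2.76:1 is wider than 3×2, so it spans the full width.
Content height = 6843 / 2.760 ≈ 2479.3478 px.
4562 − 2479.3478 = 2082.6522 px of bars.
That's 2082.6522 × 6843 ≈ 14251589 black pixels.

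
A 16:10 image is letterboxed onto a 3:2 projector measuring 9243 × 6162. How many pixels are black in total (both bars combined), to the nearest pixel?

16:10 (1.600) > 3:2 (1.500), so the image fills the width.
That makes the image 5776.8750 px tall (9243 × 10/16).
6162 − 5776.8750 = 385.1250 px of bars.
Across the 9243-px span: 385.1250 × 9243 ≈ 3559710 px.

3559710 pixels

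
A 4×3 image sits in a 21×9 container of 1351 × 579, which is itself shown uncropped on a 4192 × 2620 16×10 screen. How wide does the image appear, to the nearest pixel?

2395 px

Inside the 1351×579 canvas the image is height-limited at 772.00 × 579.00.
The 21×9 canvas is width-limited in 4192×2620, giving 4192.00 × 1796.57; scale factor 3.1029.
Applying the same ×3.1029: 772.00 → 2395.43.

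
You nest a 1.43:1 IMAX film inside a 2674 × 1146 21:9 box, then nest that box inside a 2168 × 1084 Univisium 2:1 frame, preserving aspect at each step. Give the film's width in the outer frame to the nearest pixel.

1329 px

First fit — 1.43:1 IMAX into 2674×1146 spans the height: 1638.78 × 1146.00.
21:9 in 2168×1084: fills the width, so the intermediate becomes 2168.00 × 929.14 — a scale of ×0.8108.
The film scales with it: width 1638.78 × 0.8108 ≈ 1328.67.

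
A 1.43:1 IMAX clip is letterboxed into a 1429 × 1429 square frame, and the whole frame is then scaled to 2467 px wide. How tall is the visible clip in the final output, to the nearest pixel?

At 1429×1429 the clip is width-limited, so height = 1429 / 1.430 ≈ 999.30 px.
Resizing to 2467 px wide multiplies everything by 1.7264: 999.30 → 1725.17 px.

1725 px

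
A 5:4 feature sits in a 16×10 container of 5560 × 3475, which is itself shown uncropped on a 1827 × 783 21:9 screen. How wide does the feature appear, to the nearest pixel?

979 px

5:4 in 5560×3475: fills the height, so the feature is 4343.75 × 3475.00.
16×10 in 1827×783: fills the height, so the intermediate becomes 1252.80 × 783.00 — a scale of ×0.2253.
So the feature's width is 4343.75 × 0.2253 ≈ 978.75.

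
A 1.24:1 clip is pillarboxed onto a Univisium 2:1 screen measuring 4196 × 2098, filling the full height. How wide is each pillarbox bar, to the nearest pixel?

The clip is 2098 × 1.240 ≈ 2601.52 px wide.
Leftover width: 4196 − 2601.52 = 1594.48 px → 797.24 each side.

797 px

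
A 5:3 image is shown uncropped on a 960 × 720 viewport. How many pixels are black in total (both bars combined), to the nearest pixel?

Since 1.667 > 1.333, the image is width-limited.
The image is 960 × 3/5 ≈ 576.0000 px tall.
720 − 576.0000 = 144.0000 px of bars.
That's 144.0000 × 960 ≈ 138240 black pixels.

138240 pixels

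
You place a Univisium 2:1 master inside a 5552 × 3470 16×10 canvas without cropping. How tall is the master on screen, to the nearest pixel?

Since 2.000 > 1.600, the master is width-limited.
The master is 5552 × 1/2 ≈ 2776.00 px tall.

2776 px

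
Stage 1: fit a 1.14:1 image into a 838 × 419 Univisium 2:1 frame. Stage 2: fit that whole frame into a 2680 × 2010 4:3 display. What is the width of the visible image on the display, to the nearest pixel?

First fit — 1.14:1 into 838×419 spans the height: 477.66 × 419.00.
Univisium 2:1 in 2680×2010: fills the width, so the intermediate becomes 2680.00 × 1340.00 — a scale of ×3.1981.
The image scales with it: width 477.66 × 3.1981 ≈ 1527.60.

1528 px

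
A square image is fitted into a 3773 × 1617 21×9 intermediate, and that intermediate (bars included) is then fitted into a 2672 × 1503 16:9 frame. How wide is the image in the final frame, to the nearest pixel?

1145 px

First fit — square into 3773×1617 spans the height: 1617.00 × 1617.00.
Second fit — the 21×9 canvas into 2672×1503 spans the width: 2672.00 × 1145.14 (×0.7082 from 3773×1617).
The image scales with it: width 1617.00 × 0.7082 ≈ 1145.14.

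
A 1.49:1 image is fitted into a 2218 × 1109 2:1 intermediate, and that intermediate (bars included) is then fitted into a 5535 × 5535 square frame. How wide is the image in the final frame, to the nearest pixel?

Inside the 2218×1109 canvas the image is height-limited at 1652.41 × 1109.00.
Second fit — the 2:1 canvas into 5535×5535 spans the width: 5535.00 × 2767.50 (×2.4955 from 2218×1109).
The image scales with it: width 1652.41 × 2.4955 ≈ 4123.57.

4124 px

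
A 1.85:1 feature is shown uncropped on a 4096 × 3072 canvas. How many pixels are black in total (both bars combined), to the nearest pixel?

3514147 pixels

Since 1.850 > 1.333, the feature is width-limited.
That makes the image 2214.0541 px tall (4096 / 1.850).
Black = 3072 − 2214.0541 = 857.9459 px.
Bar area = 857.9459 × 4096 ≈ 3514147 px.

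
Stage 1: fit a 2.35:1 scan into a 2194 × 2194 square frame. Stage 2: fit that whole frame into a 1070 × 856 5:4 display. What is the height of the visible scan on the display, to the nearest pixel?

364 px

Inside the 2194×2194 canvas the scan is width-limited at 2194.00 × 933.62.
Second fit — the square canvas into 1070×856 spans the height: 856.00 × 856.00 (×0.3902 from 2194×2194).
The scan scales with it: height 933.62 × 0.3902 ≈ 364.26.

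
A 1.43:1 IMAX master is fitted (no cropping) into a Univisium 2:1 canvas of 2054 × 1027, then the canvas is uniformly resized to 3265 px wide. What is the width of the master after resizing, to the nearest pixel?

2334 px

Fitted into 2054×1027, the master spans the height; its width is 1027 × 1.430 ≈ 1468.61 px.
The frame scales by 3265/2054 = 1.5896; 1468.61 × 1.5896 ≈ 2334.47 px.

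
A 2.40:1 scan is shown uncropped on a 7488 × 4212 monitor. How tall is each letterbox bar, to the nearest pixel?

546 px

2.40:1 (2.400) > 16:9 (1.778), so the scan fills the width.
That makes the image 3120.00 px tall (7488 / 2.400).
4212 − 3120.00 = 1092.00 px of bars (546.00 each).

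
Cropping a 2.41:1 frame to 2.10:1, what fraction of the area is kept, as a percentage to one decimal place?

87.1%

The height stays; only width is cut (since 2.10:1 is narrower than 2.41:1).
(2.100)/(2.410) ≈ 0.871 of the area survives.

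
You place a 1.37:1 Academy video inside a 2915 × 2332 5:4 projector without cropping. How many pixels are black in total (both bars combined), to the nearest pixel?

595426 pixels

1.37:1 Academy (1.370) > 5:4 (1.250), so the video fills the width.
That makes the image 2127.7372 px tall (2915 / 1.370).
2332 − 2127.7372 = 204.2628 px of bars.
That's 204.2628 × 2915 ≈ 595426 black pixels.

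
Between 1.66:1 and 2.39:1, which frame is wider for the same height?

1.66 and 2.39; 2.39 > 1.66.

2.39:1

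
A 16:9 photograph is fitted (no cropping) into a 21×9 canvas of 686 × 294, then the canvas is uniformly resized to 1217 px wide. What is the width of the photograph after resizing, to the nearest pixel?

927 px

At 686×294 the photograph is height-limited, so width = 294 × 16/9 ≈ 522.67 px.
The frame scales by 1217/686 = 1.7741; 522.67 × 1.7741 ≈ 927.24 px.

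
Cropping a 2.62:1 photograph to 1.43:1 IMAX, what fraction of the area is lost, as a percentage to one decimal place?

Going from 2.62:1 to 1.43:1 IMAX means cutting width while keeping height.
(1.430)/(2.620) ≈ 0.546 of the area survives, leaving 45.42% discarded.

45.4%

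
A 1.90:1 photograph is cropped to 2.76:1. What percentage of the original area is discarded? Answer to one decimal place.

31.2%

Going from 1.90:1 to 2.76:1 means cutting height while keeping width.
Fraction kept = (1.900)/(2.760) ≈ 68.84%, so 31.16% is lost.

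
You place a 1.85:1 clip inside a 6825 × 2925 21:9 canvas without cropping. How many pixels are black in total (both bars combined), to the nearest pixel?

1.85:1 is narrower than 21:9, so it spans the full height.
The clip is 2925 × 1.850 ≈ 5411.2500 px wide.
Black = 6825 − 5411.2500 = 1413.7500 px.
That's 1413.7500 × 2925 ≈ 4135219 black pixels.

4135219 pixels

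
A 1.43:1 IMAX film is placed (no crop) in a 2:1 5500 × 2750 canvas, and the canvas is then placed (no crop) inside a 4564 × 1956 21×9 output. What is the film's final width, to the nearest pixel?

2797 px

Inside the 5500×2750 canvas the film is height-limited at 3932.50 × 2750.00.
Second fit — the 2:1 canvas into 4564×1956 spans the height: 3912.00 × 1956.00 (×0.7113 from 5500×2750).
So the film's width is 3932.50 × 0.7113 ≈ 2797.08.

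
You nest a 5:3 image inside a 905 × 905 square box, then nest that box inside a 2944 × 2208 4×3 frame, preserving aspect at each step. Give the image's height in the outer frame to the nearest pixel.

1325 px

5:3 in 905×905: fills the width, so the image is 905.00 × 543.00.
square in 2944×2208: fills the height, so the intermediate becomes 2208.00 × 2208.00 — a scale of ×2.4398.
So the image's height is 543.00 × 2.4398 ≈ 1324.80.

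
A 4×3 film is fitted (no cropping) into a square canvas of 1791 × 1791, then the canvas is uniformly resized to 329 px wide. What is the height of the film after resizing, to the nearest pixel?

Fitted into 1791×1791, the film spans the width; its height is 1791 × 3/4 ≈ 1343.25 px.
The frame scales by 329/1791 = 0.1837; 1343.25 × 0.1837 ≈ 246.75 px.

247 px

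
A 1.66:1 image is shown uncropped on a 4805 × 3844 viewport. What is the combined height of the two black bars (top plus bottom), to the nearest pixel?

949 px

1.66:1 (1.660) > 5:4 (1.250), so the image fills the width.
Content height = 4805 / 1.660 ≈ 2894.58 px.
3844 − 2894.58 = 949.42 px of bars.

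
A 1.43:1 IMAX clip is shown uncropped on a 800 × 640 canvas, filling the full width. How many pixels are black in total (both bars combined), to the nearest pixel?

Content height = 800 / 1.430 ≈ 559.4406 px.
Black = 640 − 559.4406 = 80.5594 px.
Across the 800-px span: 80.5594 × 800 ≈ 64448 px.

64448 pixels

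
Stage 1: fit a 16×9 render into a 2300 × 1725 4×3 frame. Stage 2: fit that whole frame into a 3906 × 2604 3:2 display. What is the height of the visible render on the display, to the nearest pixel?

First fit — 16×9 into 2300×1725 spans the width: 2300.00 × 1293.75.
4×3 in 3906×2604: fills the height, so the intermediate becomes 3472.00 × 2604.00 — a scale of ×1.5096.
Applying the same ×1.5096: 1293.75 → 1953.00.

1953 px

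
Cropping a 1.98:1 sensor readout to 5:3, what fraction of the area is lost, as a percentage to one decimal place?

Going from 1.98:1 to 5:3 means cutting width while keeping height.
(1.667)/(1.980) ≈ 0.842 of the area survives, leaving 15.82% discarded.

15.8%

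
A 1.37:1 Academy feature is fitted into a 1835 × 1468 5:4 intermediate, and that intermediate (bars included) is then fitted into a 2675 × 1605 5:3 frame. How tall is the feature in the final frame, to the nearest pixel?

1464 px

1.37:1 Academy in 1835×1468: fills the width, so the feature is 1835.00 × 1339.42.
The 5:4 canvas is height-limited in 2675×1605, giving 2006.25 × 1605.00; scale factor 1.0933.
The feature scales with it: height 1339.42 × 1.0933 ≈ 1464.42.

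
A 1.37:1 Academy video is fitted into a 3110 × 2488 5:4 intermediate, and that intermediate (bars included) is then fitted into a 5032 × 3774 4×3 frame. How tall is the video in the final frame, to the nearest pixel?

3443 px

First fit — 1.37:1 Academy into 3110×2488 spans the width: 3110.00 × 2270.07.
5:4 in 5032×3774: fills the height, so the intermediate becomes 4717.50 × 3774.00 — a scale of ×1.5169.
So the video's height is 2270.07 × 1.5169 ≈ 3443.43.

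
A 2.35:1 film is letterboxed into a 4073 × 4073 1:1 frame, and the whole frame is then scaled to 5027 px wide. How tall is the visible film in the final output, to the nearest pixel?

2139 px

Fitted into 4073×4073, the film spans the width; its height is 4073 / 2.350 ≈ 1733.19 px.
Resizing to 5027 px wide multiplies everything by 1.2342: 1733.19 → 2139.15 px.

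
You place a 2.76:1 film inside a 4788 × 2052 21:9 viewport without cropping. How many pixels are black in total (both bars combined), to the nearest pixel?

1518837 pixels

2.76:1 is wider than 21:9, so it spans the full width.
That makes the image 1734.7826 px tall (4788 / 2.760).
Leftover height: 2052 − 1734.7826 = 317.2174 px.
Bar area = 317.2174 × 4788 ≈ 1518837 px.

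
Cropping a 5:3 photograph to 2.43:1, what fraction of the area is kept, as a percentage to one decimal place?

68.6%

2.43:1 is wider than 5:3, so the crop keeps the full width and trims the height.
Area ratio = (1.667)/(2.430) = 68.59% retained.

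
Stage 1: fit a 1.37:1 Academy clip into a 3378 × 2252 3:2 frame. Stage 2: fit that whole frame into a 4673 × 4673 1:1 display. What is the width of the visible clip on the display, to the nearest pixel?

First fit — 1.37:1 Academy into 3378×2252 spans the height: 3085.24 × 2252.00.
Second fit — the 3:2 canvas into 4673×4673 spans the width: 4673.00 × 3115.33 (×1.3834 from 3378×2252).
So the clip's width is 3085.24 × 1.3834 ≈ 4268.01.

4268 px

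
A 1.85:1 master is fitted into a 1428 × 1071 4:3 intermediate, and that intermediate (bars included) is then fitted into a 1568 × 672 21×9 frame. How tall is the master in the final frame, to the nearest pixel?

1.85:1 in 1428×1071: fills the width, so the master is 1428.00 × 771.89.
Second fit — the 4:3 canvas into 1568×672 spans the height: 896.00 × 672.00 (×0.6275 from 1428×1071).
So the master's height is 771.89 × 0.6275 ≈ 484.32.

484 px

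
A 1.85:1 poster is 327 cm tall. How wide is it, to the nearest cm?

327 × 1.850 = 604.95.

605 cm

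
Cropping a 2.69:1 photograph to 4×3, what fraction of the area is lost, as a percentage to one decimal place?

50.4%

4×3 is narrower than 2.69:1, so the crop keeps the full height and trims the width.
Fraction kept = (1.333)/(2.690) ≈ 49.57%, so 50.43% is lost.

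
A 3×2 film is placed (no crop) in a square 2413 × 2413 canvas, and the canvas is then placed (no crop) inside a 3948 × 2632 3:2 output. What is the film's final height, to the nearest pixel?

First fit — 3×2 into 2413×2413 spans the width: 2413.00 × 1608.67.
Second fit — the square canvas into 3948×2632 spans the height: 2632.00 × 2632.00 (×1.0908 from 2413×2413).
The film scales with it: height 1608.67 × 1.0908 ≈ 1754.67.

1755 px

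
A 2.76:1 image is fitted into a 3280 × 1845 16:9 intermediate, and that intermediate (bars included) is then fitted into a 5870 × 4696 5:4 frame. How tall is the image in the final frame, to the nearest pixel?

Inside the 3280×1845 canvas the image is width-limited at 3280.00 × 1188.41.
The 16:9 canvas is width-limited in 5870×4696, giving 5870.00 × 3301.88; scale factor 1.7896.
So the image's height is 1188.41 × 1.7896 ≈ 2126.81.

2127 px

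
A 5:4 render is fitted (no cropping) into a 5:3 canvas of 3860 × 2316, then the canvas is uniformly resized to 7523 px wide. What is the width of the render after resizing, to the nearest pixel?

5642 px

At 3860×2316 the render is height-limited, so width = 2316 × 5/4 ≈ 2895.00 px.
The frame scales by 7523/3860 = 1.9490; 2895.00 × 1.9490 ≈ 5642.25 px.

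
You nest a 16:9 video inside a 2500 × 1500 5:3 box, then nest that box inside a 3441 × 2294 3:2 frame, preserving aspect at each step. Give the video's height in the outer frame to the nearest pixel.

First fit — 16:9 into 2500×1500 spans the width: 2500.00 × 1406.25.
5:3 in 3441×2294: fills the width, so the intermediate becomes 3441.00 × 2064.60 — a scale of ×1.3764.
So the video's height is 1406.25 × 1.3764 ≈ 1935.56.

1936 px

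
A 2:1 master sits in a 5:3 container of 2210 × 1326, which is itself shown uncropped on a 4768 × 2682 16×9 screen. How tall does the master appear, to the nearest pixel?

2235 px

Inside the 2210×1326 canvas the master is width-limited at 2210.00 × 1105.00.
Second fit — the 5:3 canvas into 4768×2682 spans the height: 4470.00 × 2682.00 (×2.0226 from 2210×1326).
Applying the same ×2.0226: 1105.00 → 2235.00.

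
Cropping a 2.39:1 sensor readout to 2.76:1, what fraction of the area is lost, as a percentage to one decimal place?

13.4%

The width stays; only height is cut (since 2.76:1 is wider than 2.39:1).
(2.390)/(2.760) ≈ 0.866 of the area survives, leaving 13.41% discarded.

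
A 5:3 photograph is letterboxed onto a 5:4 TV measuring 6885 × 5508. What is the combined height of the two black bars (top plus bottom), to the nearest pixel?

1377 px

5:3 (1.667) > 5:4 (1.250), so the photograph fills the width.
Content height = 6885 × 3/5 ≈ 4131.00 px.
5508 − 4131.00 = 1377.00 px of bars.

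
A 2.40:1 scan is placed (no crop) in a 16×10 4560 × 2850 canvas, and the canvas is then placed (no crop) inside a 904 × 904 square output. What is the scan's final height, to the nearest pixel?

2.40:1 in 4560×2850: fills the width, so the scan is 4560.00 × 1900.00.
The 16×10 canvas is width-limited in 904×904, giving 904.00 × 565.00; scale factor 0.1982.
Applying the same ×0.1982: 1900.00 → 376.67.

377 px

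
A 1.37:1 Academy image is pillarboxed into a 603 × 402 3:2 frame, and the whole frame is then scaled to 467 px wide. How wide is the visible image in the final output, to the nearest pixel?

At 603×402 the image is height-limited, so width = 402 × 1.370 ≈ 550.74 px.
The frame scales by 467/603 = 0.7745; 550.74 × 0.7745 ≈ 426.53 px.

427 px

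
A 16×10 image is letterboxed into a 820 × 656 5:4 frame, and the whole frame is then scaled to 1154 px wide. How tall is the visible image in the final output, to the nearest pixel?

721 px

At 820×656 the image is width-limited, so height = 820 × 10/16 ≈ 512.50 px.
Resizing to 1154 px wide multiplies everything by 1.4073: 512.50 → 721.25 px.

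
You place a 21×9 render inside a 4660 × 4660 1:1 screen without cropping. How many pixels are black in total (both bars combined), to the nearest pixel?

Since 2.333 > 1.000, the render is width-limited.
The render is 4660 × 9/21 ≈ 1997.1429 px tall.
4660 − 1997.1429 = 2662.8571 px of bars.
Bar area = 2662.8571 × 4660 ≈ 12408914 px.

12408914 pixels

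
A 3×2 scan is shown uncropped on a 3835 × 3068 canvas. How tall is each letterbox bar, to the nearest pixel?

Since 1.500 > 1.250, the scan is width-limited.
That makes the image 2556.67 px tall (3835 × 2/3).
Leftover height: 3068 − 2556.67 = 511.33 px → 255.67 each side.

256 px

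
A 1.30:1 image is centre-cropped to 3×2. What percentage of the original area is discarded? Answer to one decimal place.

3×2 is wider than 1.30:1, so the crop keeps the full width and trims the height.
(1.300)/(1.500) ≈ 0.867 of the area survives, leaving 13.33% discarded.

13.3%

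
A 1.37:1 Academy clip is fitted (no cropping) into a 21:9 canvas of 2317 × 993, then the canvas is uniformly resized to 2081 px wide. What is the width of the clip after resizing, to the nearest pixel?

Fitted into 2317×993, the clip spans the height; its width is 993 × 1.370 ≈ 1360.41 px.
The frame scales by 2081/2317 = 0.8981; 1360.41 × 0.8981 ≈ 1221.84 px.

1222 px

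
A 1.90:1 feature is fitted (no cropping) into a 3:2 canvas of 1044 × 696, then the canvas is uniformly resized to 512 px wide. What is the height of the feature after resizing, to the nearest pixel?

269 px

At 1044×696 the feature is width-limited, so height = 1044 / 1.900 ≈ 549.47 px.
Resizing to 512 px wide multiplies everything by 0.4904: 549.47 → 269.47 px.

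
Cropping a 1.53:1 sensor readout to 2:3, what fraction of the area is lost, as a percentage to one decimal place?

56.4%

Going from 1.53:1 to 2:3 means cutting width while keeping height.
Fraction kept = (0.667)/(1.530) ≈ 43.57%, so 56.43% is lost.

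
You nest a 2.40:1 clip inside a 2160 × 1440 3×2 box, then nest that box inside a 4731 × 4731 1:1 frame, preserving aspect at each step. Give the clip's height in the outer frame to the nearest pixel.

1971 px

2.40:1 in 2160×1440: fills the width, so the clip is 2160.00 × 900.00.
The 3×2 canvas is width-limited in 4731×4731, giving 4731.00 × 3154.00; scale factor 2.1903.
Applying the same ×2.1903: 900.00 → 1971.25.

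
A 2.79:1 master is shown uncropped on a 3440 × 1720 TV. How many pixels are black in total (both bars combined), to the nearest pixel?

1675366 pixels

2.79:1 (2.790) > Univisium 2:1 (2.000), so the master fills the width.
Content height = 3440 / 2.790 ≈ 1232.9749 px.
Black = 1720 − 1232.9749 = 487.0251 px.
That's 487.0251 × 3440 ≈ 1675366 black pixels.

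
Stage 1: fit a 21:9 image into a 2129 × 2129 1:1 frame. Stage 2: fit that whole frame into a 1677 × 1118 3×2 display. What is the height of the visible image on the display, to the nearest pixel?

479 px

Inside the 2129×2129 canvas the image is width-limited at 2129.00 × 912.43.
The 1:1 canvas is height-limited in 1677×1118, giving 1118.00 × 1118.00; scale factor 0.5251.
The image scales with it: height 912.43 × 0.5251 ≈ 479.14.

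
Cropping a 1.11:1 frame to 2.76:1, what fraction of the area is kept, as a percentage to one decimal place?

Going from 1.11:1 to 2.76:1 means cutting height while keeping width.
Area ratio = (1.110)/(2.760) = 40.22% retained.

40.2%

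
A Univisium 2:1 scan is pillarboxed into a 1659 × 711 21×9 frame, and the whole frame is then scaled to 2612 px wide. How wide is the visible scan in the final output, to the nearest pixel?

2239 px

At 1659×711 the scan is height-limited, so width = 711 × 2/1 ≈ 1422.00 px.
The frame scales by 2612/1659 = 1.5744; 1422.00 × 1.5744 ≈ 2238.86 px.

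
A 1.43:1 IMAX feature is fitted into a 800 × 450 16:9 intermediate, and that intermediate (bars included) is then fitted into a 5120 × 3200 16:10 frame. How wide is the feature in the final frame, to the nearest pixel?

4118 px

1.43:1 IMAX in 800×450: fills the height, so the feature is 643.50 × 450.00.
Second fit — the 16:9 canvas into 5120×3200 spans the width: 5120.00 × 2880.00 (×6.4000 from 800×450).
Applying the same ×6.4000: 643.50 → 4118.40.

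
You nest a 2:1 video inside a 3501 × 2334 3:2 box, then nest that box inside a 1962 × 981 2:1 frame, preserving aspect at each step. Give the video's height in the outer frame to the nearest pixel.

Inside the 3501×2334 canvas the video is width-limited at 3501.00 × 1750.50.
3:2 in 1962×981: fills the height, so the intermediate becomes 1471.50 × 981.00 — a scale of ×0.4203.
The video scales with it: height 1750.50 × 0.4203 ≈ 735.75.

736 px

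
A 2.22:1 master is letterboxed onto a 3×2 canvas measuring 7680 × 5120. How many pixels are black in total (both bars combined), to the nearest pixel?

12752951 pixels

Since 2.220 > 1.500, the master is width-limited.
Content height = 7680 / 2.220 ≈ 3459.4595 px.
Black = 5120 − 3459.4595 = 1660.5405 px.
That's 1660.5405 × 7680 ≈ 12752951 black pixels.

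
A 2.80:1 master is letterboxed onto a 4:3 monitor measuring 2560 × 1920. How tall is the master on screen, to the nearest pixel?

2.80:1 (2.800) > 4:3 (1.333), so the master fills the width.
Content height = 2560 / 2.800 ≈ 914.29 px.

914 px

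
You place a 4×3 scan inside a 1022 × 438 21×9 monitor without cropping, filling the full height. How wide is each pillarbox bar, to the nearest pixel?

219 px

The scan is 438 × 4/3 ≈ 584.00 px wide.
1022 − 584.00 = 438.00 px of bars (219.00 each).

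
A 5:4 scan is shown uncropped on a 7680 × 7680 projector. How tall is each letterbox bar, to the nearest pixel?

5:4 is wider than 1:1, so it spans the full width.
The scan is 7680 × 4/5 ≈ 6144.00 px tall.
Black = 7680 − 6144.00 = 1536.00 px, or 768.00 per bar.

768 px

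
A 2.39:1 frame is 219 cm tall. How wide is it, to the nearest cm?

523 cm

219 × 2.390 = 523.41.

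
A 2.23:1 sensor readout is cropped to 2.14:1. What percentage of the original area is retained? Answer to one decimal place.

96.0%

Going from 2.23:1 to 2.14:1 means cutting width while keeping height.
Area ratio = (2.140)/(2.230) = 95.96% retained.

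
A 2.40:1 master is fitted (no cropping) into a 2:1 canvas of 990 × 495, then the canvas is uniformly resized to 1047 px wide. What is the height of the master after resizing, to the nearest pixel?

Fitted into 990×495, the master spans the width; its height is 990 / 2.400 ≈ 412.50 px.
The frame scales by 1047/990 = 1.0576; 412.50 × 1.0576 ≈ 436.25 px.

436 px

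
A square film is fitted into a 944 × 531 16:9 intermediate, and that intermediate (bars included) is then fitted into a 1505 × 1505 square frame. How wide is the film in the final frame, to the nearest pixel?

Inside the 944×531 canvas the film is height-limited at 531.00 × 531.00.
The 16:9 canvas is width-limited in 1505×1505, giving 1505.00 × 846.56; scale factor 1.5943.
The film scales with it: width 531.00 × 1.5943 ≈ 846.56.

847 px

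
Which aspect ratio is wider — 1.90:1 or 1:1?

1.9 and 1; 1.9 > 1.

1.90:1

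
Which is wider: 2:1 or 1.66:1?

2 and 1.66; 2 > 1.66.

2:1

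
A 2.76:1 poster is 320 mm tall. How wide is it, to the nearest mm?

883 mm

At 2.76:1, 320 × 2.760 ≈ 883.20.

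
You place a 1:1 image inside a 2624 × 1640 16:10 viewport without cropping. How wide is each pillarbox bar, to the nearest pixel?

492 px

Since 1.000 < 1.600, the image is height-limited.
That makes the image 1640.00 px wide (1640 × 1/1).
2624 − 1640.00 = 984.00 px of bars (492.00 each).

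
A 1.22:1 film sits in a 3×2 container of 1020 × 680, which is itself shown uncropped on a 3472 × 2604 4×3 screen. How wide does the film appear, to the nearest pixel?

2824 px

1.22:1 in 1020×680: fills the height, so the film is 829.60 × 680.00.
3×2 in 3472×2604: fills the width, so the intermediate becomes 3472.00 × 2314.67 — a scale of ×3.4039.
Applying the same ×3.4039: 829.60 → 2823.89.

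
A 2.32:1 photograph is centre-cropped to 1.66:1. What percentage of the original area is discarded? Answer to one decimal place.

28.4%

Going from 2.32:1 to 1.66:1 means cutting width while keeping height.
(1.660)/(2.320) ≈ 0.716 of the area survives, leaving 28.45% discarded.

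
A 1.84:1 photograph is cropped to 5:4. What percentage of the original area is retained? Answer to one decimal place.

67.9%

The height stays; only width is cut (since 5:4 is narrower than 1.84:1).
Fraction kept = (1.250)/(1.840) ≈ 67.93%.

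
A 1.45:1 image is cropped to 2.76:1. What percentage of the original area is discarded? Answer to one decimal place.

47.5%

The width stays; only height is cut (since 2.76:1 is wider than 1.45:1).
Area ratio = (1.450)/(2.760) = 52.54%; the remaining 47.46% is cropped out.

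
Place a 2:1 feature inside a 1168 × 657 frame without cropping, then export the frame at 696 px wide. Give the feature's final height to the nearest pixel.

At 1168×657 the feature is width-limited, so height = 1168 × 1/2 ≈ 584.00 px.
The frame scales by 696/1168 = 0.5959; 584.00 × 0.5959 ≈ 348.00 px.

348 px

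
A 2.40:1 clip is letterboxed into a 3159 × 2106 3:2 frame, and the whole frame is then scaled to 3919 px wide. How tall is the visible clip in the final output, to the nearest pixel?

Fitted into 3159×2106, the clip spans the width; its height is 3159 / 2.400 ≈ 1316.25 px.
Resizing to 3919 px wide multiplies everything by 1.2406: 1316.25 → 1632.92 px.

1633 px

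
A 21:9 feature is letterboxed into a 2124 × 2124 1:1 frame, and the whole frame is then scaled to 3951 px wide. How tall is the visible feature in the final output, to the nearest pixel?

1693 px

In the 2124×2124 frame the feature fills the width: height = 2124 × 9/21 ≈ 910.29 px.
The frame scales by 3951/2124 = 1.8602; 910.29 × 1.8602 ≈ 1693.29 px.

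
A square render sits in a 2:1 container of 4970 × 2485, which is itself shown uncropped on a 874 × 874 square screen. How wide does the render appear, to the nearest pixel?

First fit — square into 4970×2485 spans the height: 2485.00 × 2485.00.
The 2:1 canvas is width-limited in 874×874, giving 874.00 × 437.00; scale factor 0.1759.
Applying the same ×0.1759: 2485.00 → 437.00.

437 px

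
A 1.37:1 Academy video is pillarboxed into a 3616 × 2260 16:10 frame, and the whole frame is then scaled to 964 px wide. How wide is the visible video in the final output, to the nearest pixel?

825 px

At 3616×2260 the video is height-limited, so width = 2260 × 1.370 ≈ 3096.20 px.
Scaling 3616 → 964 is ×0.2666, so the width becomes 3096.20 × 0.2666 ≈ 825.42 px.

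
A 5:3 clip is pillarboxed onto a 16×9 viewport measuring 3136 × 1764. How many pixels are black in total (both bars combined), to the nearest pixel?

5:3 is narrower than 16×9, so it spans the full height.
Content width = 1764 × 5/3 ≈ 2940.0000 px.
3136 − 2940.0000 = 196.0000 px of bars.
Across the 1764-px span: 196.0000 × 1764 ≈ 345744 px.

345744 pixels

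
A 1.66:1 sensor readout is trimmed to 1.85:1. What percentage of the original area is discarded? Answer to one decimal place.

10.3%

Going from 1.66:1 to 1.85:1 means cutting height while keeping width.
Fraction kept = (1.660)/(1.850) ≈ 89.73%, so 10.27% is lost.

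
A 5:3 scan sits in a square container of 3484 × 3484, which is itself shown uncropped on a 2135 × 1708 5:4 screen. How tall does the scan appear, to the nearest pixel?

1025 px

5:3 in 3484×3484: fills the width, so the scan is 3484.00 × 2090.40.
Second fit — the square canvas into 2135×1708 spans the height: 1708.00 × 1708.00 (×0.4902 from 3484×3484).
Applying the same ×0.4902: 2090.40 → 1024.80.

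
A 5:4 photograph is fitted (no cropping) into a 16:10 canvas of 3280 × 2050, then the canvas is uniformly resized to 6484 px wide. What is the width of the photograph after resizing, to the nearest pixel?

In the 3280×2050 frame the photograph fills the height: width = 2050 × 5/4 ≈ 2562.50 px.
Scaling 3280 → 6484 is ×1.9768, so the width becomes 2562.50 × 1.9768 ≈ 5065.62 px.

5066 px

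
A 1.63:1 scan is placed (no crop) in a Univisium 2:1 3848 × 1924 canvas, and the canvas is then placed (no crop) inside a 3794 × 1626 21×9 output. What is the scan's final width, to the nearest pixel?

2650 px

1.63:1 in 3848×1924: fills the height, so the scan is 3136.12 × 1924.00.
The Univisium 2:1 canvas is height-limited in 3794×1626, giving 3252.00 × 1626.00; scale factor 0.8451.
So the scan's width is 3136.12 × 0.8451 ≈ 2650.38.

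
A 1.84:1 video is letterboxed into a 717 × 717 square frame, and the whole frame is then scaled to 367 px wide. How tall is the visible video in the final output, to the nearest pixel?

199 px

In the 717×717 frame the video fills the width: height = 717 / 1.840 ≈ 389.67 px.
Scaling 717 → 367 is ×0.5119, so the height becomes 389.67 × 0.5119 ≈ 199.46 px.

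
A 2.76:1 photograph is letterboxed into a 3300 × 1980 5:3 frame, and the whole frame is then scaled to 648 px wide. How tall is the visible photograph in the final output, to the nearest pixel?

235 px

Fitted into 3300×1980, the photograph spans the width; its height is 3300 / 2.760 ≈ 1195.65 px.
Resizing to 648 px wide multiplies everything by 0.1964: 1195.65 → 234.78 px.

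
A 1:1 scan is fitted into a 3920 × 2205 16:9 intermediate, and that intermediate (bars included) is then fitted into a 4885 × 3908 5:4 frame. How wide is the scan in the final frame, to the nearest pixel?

Inside the 3920×2205 canvas the scan is height-limited at 2205.00 × 2205.00.
The 16:9 canvas is width-limited in 4885×3908, giving 4885.00 × 2747.81; scale factor 1.2462.
The scan scales with it: width 2205.00 × 1.2462 ≈ 2747.81.

2748 px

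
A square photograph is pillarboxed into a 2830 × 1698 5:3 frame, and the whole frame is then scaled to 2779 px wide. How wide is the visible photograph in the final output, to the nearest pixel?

At 2830×1698 the photograph is height-limited, so width = 1698 × 1/1 ≈ 1698.00 px.
Scaling 2830 → 2779 is ×0.9820, so the width becomes 1698.00 × 0.9820 ≈ 1667.40 px.

1667 px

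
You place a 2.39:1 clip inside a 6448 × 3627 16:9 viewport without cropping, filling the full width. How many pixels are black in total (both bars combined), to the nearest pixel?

That makes the image 2697.9079 px tall (6448 / 2.390).
Black = 3627 − 2697.9079 = 929.0921 px.
That's 929.0921 × 6448 ≈ 5990786 black pixels.

5990786 pixels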